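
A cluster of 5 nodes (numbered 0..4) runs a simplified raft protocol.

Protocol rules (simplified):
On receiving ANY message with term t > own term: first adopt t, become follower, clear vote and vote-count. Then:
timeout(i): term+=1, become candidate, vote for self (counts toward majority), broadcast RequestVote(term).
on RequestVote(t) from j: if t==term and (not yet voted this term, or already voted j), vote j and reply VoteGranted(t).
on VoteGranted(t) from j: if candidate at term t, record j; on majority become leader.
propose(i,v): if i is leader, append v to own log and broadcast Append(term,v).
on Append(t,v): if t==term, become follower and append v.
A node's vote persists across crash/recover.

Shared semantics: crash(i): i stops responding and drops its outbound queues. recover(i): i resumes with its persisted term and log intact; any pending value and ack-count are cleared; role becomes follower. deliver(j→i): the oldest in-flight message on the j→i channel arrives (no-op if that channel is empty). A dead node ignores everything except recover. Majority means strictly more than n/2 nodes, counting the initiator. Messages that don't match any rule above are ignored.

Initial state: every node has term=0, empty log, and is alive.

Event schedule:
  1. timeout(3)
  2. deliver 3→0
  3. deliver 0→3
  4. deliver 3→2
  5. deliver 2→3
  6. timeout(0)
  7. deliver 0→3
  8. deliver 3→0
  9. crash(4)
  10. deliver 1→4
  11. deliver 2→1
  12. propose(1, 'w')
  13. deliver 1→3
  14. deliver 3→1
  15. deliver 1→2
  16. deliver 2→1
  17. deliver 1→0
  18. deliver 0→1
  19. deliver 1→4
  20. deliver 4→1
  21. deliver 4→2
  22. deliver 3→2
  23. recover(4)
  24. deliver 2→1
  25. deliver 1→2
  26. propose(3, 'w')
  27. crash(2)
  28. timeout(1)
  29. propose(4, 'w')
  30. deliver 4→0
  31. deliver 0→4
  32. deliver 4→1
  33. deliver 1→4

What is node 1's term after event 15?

step 1 timeout(3): 3={cand,t=1,log=-}
step 2 deliver 3→0: 0={foll,t=1,log=-}
step 3 deliver 0→3: —
step 4 deliver 3→2: 2={foll,t=1,log=-}
step 5 deliver 2→3: 3={lead,t=1,log=-}
step 6 timeout(0): 0={cand,t=2,log=-}
step 7 deliver 0→3: 3={foll,t=2,log=-}
step 8 deliver 3→0: —
step 9 crash(4): 4={✗foll,t=0,log=-}
step 10 deliver 1→4: —
step 11 deliver 2→1: —
step 12 propose(1,'w'): —
step 13 deliver 1→3: —
step 14 deliver 3→1: 1={foll,t=1,log=-}
step 15 deliver 1→2: —

1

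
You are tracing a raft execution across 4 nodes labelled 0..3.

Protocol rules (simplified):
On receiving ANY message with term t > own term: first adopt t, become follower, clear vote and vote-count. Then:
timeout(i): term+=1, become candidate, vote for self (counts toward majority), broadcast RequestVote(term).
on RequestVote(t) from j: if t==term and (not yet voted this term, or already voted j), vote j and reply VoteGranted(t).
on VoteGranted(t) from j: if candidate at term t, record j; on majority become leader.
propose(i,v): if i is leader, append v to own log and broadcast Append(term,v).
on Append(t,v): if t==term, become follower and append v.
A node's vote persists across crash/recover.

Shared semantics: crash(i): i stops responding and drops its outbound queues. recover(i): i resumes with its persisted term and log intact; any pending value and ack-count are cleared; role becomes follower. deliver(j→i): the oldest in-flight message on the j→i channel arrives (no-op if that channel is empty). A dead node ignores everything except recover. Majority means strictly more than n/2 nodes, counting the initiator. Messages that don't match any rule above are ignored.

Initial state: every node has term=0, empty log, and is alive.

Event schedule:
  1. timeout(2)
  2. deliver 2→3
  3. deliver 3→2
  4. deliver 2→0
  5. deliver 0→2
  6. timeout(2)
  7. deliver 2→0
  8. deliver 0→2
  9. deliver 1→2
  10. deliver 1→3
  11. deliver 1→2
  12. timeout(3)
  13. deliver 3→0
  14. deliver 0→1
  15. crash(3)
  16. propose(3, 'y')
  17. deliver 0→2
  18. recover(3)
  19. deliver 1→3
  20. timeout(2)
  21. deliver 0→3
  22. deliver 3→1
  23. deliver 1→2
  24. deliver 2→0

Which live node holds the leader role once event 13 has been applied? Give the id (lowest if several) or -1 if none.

1. timeout(2):  <2:cand t1 ->
2. deliver 2→3:  <3:foll t1 ->
3. deliver 3→2:  nop
4. deliver 2→0:  <0:foll t1 ->
5. deliver 0→2:  <2:lead t1 ->
6. timeout(2):  <2:cand t2 ->
7. deliver 2→0:  <0:foll t2 ->
8. deliver 0→2:  nop
9. deliver 1→2:  nop
10. deliver 1→3:  nop
11. deliver 1→2:  nop
12. timeout(3):  <3:cand t2 ->
13. deliver 3→0:  nop

-1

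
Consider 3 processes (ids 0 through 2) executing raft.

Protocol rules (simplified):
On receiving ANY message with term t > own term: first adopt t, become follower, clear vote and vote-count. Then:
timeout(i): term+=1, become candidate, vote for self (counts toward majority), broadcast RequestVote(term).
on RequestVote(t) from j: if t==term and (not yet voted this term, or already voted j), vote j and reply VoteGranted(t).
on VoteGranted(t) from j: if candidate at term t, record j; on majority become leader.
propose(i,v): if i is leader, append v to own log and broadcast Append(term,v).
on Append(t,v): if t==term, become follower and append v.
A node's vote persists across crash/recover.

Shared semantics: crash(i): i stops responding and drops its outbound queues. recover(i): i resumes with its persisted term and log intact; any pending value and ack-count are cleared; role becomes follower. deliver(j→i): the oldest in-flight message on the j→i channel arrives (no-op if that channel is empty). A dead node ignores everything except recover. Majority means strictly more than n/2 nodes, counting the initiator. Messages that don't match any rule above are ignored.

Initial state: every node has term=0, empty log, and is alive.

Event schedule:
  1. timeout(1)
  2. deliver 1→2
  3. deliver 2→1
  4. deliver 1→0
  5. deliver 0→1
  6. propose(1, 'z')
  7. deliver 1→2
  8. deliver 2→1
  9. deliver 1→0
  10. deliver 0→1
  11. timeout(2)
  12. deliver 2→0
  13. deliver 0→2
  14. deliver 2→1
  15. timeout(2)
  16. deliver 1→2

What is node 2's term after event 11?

after 1 — timeout(1): n1:cand/t1/[-]
after 2 — deliver 1→2: n2:foll/t1/[-]
after 3 — deliver 2→1: n1:lead/t1/[-]
after 4 — deliver 1→0: n0:foll/t1/[-]
after 5 — deliver 0→1: ·
after 6 — propose(1,'z'): n1:lead/t1/[z]
after 7 — deliver 1→2: n2:foll/t1/[z]
after 8 — deliver 2→1: ·
after 9 — deliver 1→0: n0:foll/t1/[z]
after 10 — deliver 0→1: ·
after 11 — timeout(2): n2:cand/t2/[z]

2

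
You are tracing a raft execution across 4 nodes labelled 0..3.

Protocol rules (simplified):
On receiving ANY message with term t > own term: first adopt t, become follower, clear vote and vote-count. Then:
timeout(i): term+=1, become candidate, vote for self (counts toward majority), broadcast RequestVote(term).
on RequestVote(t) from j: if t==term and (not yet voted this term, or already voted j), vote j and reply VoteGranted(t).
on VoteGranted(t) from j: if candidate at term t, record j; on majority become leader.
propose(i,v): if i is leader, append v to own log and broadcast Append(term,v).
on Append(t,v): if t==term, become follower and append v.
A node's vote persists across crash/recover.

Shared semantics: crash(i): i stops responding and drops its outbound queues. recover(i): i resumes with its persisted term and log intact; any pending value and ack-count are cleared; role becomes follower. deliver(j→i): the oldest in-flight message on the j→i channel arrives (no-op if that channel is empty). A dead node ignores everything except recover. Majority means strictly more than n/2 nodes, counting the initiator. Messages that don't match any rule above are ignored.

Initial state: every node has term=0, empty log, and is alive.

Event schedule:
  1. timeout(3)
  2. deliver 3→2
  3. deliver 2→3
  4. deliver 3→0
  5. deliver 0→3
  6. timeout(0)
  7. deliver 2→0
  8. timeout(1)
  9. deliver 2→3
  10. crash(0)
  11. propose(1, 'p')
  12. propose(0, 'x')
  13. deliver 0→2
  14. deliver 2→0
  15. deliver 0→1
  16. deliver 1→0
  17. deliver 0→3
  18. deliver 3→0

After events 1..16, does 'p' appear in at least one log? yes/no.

no

after 1 — timeout(3): n3:cand/t1/[-]
after 2 — deliver 3→2: n2:foll/t1/[-]
after 3 — deliver 2→3: ·
after 4 — deliver 3→0: n0:foll/t1/[-]
after 5 — deliver 0→3: n3:lead/t1/[-]
after 6 — timeout(0): n0:cand/t2/[-]
after 7 — deliver 2→0: ·
after 8 — timeout(1): n1:cand/t1/[-]
after 9 — deliver 2→3: ·
after 10 — crash(0): n0:✗cand/t2/[-]
after 11 — propose(1,'p'): ·
after 12 — propose(0,'x'): ·
after 13 — deliver 0→2: ·
after 14 — deliver 2→0: ·
after 15 — deliver 0→1: ·
after 16 — deliver 1→0: ·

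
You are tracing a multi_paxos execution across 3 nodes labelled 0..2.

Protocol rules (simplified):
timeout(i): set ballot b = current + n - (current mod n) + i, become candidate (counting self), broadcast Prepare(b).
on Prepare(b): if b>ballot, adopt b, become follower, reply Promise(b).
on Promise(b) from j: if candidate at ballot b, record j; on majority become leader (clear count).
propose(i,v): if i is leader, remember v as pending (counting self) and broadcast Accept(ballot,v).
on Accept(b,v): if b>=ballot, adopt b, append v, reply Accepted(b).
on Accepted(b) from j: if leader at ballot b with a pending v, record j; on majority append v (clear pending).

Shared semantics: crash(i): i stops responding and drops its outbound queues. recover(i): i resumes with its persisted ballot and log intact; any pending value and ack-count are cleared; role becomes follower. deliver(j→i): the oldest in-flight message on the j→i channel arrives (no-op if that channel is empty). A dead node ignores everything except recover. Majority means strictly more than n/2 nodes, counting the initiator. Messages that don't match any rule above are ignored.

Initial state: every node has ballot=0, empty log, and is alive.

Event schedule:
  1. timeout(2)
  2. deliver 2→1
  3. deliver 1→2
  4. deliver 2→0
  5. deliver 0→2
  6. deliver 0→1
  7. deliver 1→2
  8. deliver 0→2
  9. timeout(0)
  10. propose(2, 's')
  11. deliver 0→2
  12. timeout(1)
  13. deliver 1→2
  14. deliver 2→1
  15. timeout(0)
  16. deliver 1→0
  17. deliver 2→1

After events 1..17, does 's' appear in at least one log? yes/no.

no

after 1 — timeout(2): n2:cand/b5/[-]
after 2 — deliver 2→1: n1:foll/b5/[-]
after 3 — deliver 1→2: n2:lead/b5/[-]
after 4 — deliver 2→0: n0:foll/b5/[-]
after 5 — deliver 0→2: ·
after 6 — deliver 0→1: ·
after 7 — deliver 1→2: ·
after 8 — deliver 0→2: ·
after 9 — timeout(0): n0:cand/b6/[-]
after 10 — propose(2,'s'): ·
after 11 — deliver 0→2: n2:foll/b6/[-]
after 12 — timeout(1): n1:cand/b7/[-]
after 13 — deliver 1→2: n2:foll/b7/[-]
after 14 — deliver 2→1: ·
after 15 — timeout(0): n0:cand/b9/[-]
after 16 — deliver 1→0: ·
after 17 — deliver 2→1: n1:lead/b7/[-]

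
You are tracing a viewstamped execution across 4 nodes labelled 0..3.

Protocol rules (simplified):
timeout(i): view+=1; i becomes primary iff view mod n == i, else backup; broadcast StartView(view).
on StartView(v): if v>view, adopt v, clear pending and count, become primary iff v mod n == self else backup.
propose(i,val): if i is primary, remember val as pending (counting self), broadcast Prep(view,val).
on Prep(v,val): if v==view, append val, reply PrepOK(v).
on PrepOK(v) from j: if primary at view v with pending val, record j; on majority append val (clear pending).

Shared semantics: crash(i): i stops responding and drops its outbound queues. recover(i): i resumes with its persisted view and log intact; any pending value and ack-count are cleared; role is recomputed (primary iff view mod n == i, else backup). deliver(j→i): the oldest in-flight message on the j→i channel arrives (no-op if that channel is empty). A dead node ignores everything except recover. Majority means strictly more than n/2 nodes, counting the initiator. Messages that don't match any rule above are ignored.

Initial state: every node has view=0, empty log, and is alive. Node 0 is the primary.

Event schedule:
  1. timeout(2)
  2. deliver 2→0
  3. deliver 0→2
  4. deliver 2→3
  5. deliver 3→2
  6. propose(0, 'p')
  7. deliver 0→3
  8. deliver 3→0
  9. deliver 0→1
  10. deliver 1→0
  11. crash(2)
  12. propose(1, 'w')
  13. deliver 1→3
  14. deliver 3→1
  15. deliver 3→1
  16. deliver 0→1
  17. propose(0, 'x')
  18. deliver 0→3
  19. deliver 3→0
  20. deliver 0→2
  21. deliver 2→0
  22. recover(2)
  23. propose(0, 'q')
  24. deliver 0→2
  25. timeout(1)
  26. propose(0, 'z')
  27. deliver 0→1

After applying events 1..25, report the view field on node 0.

1

1. timeout(2):  <2:back v1 ->
2. deliver 2→0:  <0:back v1 ->
3. deliver 0→2:  nop
4. deliver 2→3:  <3:back v1 ->
5. deliver 3→2:  nop
6. propose(0,'p'):  nop
7. deliver 0→3:  nop
8. deliver 3→0:  nop
9. deliver 0→1:  nop
10. deliver 1→0:  nop
11. crash(2):  <2:✗back v1 ->
12. propose(1,'w'):  nop
13. deliver 1→3:  nop
14. deliver 3→1:  nop
15. deliver 3→1:  nop
16. deliver 0→1:  nop
17. propose(0,'x'):  nop
18. deliver 0→3:  nop
19. deliver 3→0:  nop
20. deliver 0→2:  nop
21. deliver 2→0:  nop
22. recover(2):  <2:back v1 ->
23. propose(0,'q'):  nop
24. deliver 0→2:  nop
25. timeout(1):  <1:prim v1 ->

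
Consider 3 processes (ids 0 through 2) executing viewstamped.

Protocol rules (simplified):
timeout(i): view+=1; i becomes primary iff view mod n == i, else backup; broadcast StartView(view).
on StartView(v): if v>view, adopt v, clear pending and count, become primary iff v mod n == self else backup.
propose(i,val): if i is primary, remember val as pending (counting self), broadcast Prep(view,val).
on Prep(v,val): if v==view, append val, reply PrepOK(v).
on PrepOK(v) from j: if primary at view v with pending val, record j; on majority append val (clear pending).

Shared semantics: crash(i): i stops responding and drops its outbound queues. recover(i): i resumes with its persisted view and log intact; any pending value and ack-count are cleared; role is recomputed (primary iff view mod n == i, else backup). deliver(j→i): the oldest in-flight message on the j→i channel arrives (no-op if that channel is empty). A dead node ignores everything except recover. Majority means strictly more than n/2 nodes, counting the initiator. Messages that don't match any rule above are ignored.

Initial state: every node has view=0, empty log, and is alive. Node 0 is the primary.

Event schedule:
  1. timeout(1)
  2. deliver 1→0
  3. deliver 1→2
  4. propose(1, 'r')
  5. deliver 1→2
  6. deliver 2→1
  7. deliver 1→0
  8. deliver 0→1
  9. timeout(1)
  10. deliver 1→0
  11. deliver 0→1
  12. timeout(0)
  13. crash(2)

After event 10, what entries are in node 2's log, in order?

r

1. timeout(1):  <1:prim v1 ->
2. deliver 1→0:  <0:back v1 ->
3. deliver 1→2:  <2:back v1 ->
4. propose(1,'r'):  nop
5. deliver 1→2:  <2:back v1 r>
6. deliver 2→1:  <1:prim v1 r>
7. deliver 1→0:  <0:back v1 r>
8. deliver 0→1:  nop
9. timeout(1):  <1:back v2 r>
10. deliver 1→0:  <0:back v2 r>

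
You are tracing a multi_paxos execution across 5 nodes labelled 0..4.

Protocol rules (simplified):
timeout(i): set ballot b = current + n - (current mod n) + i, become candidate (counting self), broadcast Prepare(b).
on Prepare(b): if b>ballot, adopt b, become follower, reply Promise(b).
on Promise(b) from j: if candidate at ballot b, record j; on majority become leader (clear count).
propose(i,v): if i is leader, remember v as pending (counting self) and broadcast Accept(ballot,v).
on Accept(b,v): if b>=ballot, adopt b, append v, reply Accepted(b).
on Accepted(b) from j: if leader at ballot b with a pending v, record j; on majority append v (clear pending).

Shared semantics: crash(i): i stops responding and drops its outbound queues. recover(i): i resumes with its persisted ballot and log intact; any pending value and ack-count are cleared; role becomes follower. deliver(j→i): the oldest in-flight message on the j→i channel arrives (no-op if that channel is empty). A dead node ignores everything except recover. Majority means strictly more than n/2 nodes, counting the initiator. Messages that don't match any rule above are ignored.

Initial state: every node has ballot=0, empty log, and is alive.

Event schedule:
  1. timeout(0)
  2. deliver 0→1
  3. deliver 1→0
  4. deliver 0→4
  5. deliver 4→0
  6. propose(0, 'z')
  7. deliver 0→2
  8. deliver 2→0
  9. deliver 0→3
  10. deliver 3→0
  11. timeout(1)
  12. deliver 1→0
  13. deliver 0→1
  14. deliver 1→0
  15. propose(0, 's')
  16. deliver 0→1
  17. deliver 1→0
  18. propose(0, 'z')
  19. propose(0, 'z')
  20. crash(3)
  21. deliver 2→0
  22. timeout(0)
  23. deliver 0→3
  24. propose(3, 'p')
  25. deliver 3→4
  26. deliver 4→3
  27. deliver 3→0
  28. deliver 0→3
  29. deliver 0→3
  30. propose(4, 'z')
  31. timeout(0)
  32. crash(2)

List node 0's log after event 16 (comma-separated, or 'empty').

[1] timeout(0) → N0(cand b5 [-])
[2] deliver 0→1 → N1(foll b5 [-])
[3] deliver 1→0 → ∅
[4] deliver 0→4 → N4(foll b5 [-])
[5] deliver 4→0 → N0(lead b5 [-])
[6] propose(0,'z') → ∅
[7] deliver 0→2 → N2(foll b5 [-])
[8] deliver 2→0 → ∅
[9] deliver 0→3 → N3(foll b5 [-])
[10] deliver 3→0 → ∅
[11] timeout(1) → N1(cand b11 [-])
[12] deliver 1→0 → N0(foll b11 [-])
[13] deliver 0→1 → ∅
[14] deliver 1→0 → ∅
[15] propose(0,'s') → ∅
[16] deliver 0→1 → ∅

empty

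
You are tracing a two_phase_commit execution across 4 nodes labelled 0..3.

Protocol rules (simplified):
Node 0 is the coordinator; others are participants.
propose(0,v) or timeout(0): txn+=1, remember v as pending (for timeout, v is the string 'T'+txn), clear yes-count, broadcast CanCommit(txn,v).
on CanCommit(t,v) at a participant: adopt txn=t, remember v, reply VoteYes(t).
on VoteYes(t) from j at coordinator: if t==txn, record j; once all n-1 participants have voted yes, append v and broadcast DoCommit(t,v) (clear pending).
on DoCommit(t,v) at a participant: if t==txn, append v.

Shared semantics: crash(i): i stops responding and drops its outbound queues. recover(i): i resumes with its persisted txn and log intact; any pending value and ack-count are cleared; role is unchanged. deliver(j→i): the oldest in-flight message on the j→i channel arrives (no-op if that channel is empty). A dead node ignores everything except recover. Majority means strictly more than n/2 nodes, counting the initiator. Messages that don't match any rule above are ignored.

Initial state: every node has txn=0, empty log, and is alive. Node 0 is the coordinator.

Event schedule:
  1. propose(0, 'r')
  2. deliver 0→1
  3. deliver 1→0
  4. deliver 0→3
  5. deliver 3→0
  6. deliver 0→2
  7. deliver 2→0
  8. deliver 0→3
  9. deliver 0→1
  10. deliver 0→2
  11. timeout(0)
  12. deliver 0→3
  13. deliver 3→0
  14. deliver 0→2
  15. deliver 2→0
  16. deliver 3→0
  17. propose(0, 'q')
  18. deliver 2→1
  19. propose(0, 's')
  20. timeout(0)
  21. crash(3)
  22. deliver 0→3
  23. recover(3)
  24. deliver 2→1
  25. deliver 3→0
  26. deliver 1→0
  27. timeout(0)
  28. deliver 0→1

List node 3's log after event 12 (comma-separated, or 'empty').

after 1 — propose(0,'r'): n0:coor/t1/[-]
after 2 — deliver 0→1: n1:part/t1/[-]
after 3 — deliver 1→0: ·
after 4 — deliver 0→3: n3:part/t1/[-]
after 5 — deliver 3→0: ·
after 6 — deliver 0→2: n2:part/t1/[-]
after 7 — deliver 2→0: n0:coor/t1/[r]
after 8 — deliver 0→3: n3:part/t1/[r]
after 9 — deliver 0→1: n1:part/t1/[r]
after 10 — deliver 0→2: n2:part/t1/[r]
after 11 — timeout(0): n0:coor/t2/[r]
after 12 — deliver 0→3: n3:part/t2/[r]

r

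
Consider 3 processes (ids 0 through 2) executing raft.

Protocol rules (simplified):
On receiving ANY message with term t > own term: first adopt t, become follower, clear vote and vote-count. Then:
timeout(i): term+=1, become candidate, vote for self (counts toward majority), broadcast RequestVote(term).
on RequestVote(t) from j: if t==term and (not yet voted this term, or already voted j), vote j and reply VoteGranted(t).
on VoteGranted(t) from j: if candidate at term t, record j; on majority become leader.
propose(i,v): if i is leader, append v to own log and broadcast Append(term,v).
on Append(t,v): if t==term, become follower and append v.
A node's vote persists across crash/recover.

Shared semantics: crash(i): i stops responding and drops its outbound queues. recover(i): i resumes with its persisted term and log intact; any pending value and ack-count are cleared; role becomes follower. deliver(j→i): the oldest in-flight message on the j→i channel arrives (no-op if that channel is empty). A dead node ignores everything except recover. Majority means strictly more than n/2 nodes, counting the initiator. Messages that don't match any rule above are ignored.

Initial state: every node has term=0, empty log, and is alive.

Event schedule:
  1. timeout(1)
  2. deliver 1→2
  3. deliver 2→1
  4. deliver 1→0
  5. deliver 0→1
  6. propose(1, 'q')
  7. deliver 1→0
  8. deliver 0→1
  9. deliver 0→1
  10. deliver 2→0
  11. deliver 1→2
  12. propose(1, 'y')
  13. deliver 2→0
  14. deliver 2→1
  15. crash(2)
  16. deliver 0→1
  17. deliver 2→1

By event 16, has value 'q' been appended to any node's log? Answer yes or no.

[1] timeout(1) → N1(cand t1 [-])
[2] deliver 1→2 → N2(foll t1 [-])
[3] deliver 2→1 → N1(lead t1 [-])
[4] deliver 1→0 → N0(foll t1 [-])
[5] deliver 0→1 → ∅
[6] propose(1,'q') → N1(lead t1 [q])
[7] deliver 1→0 → N0(foll t1 [q])
[8] deliver 0→1 → ∅
[9] deliver 0→1 → ∅
[10] deliver 2→0 → ∅
[11] deliver 1→2 → N2(foll t1 [q])
[12] propose(1,'y') → N1(lead t1 [q,y])
[13] deliver 2→0 → ∅
[14] deliver 2→1 → ∅
[15] crash(2) → N2(✗foll t1 [q])
[16] deliver 0→1 → ∅

yes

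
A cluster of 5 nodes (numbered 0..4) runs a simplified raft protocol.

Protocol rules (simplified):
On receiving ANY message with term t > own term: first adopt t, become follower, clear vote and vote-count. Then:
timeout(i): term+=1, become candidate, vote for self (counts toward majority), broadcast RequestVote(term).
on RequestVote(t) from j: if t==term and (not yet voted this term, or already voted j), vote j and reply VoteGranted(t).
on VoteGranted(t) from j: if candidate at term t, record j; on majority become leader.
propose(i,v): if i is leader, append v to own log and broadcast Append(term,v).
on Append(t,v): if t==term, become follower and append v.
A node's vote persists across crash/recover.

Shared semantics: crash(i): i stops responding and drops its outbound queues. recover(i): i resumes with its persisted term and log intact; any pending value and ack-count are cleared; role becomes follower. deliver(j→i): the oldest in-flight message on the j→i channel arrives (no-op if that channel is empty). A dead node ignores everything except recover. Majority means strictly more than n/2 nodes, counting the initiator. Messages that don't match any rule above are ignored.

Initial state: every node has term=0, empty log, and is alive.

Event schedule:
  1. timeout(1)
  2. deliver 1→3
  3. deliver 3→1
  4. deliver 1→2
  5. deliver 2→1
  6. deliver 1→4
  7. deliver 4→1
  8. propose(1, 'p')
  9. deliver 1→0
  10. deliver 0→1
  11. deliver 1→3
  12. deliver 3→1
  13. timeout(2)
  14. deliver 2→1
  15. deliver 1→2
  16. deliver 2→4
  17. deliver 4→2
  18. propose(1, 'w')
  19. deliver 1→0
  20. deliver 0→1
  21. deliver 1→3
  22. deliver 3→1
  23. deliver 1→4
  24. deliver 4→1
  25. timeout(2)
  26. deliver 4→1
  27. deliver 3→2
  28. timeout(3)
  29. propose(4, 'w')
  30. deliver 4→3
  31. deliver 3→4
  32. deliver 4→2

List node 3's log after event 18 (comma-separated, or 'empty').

p

step 1 timeout(1): 1={cand,t=1,log=-}
step 2 deliver 1→3: 3={foll,t=1,log=-}
step 3 deliver 3→1: —
step 4 deliver 1→2: 2={foll,t=1,log=-}
step 5 deliver 2→1: 1={lead,t=1,log=-}
step 6 deliver 1→4: 4={foll,t=1,log=-}
step 7 deliver 4→1: —
step 8 propose(1,'p'): 1={lead,t=1,log=p}
step 9 deliver 1→0: 0={foll,t=1,log=-}
step 10 deliver 0→1: —
step 11 deliver 1→3: 3={foll,t=1,log=p}
step 12 deliver 3→1: —
step 13 timeout(2): 2={cand,t=2,log=-}
step 14 deliver 2→1: 1={foll,t=2,log=p}
step 15 deliver 1→2: —
step 16 deliver 2→4: 4={foll,t=2,log=-}
step 17 deliver 4→2: —
step 18 propose(1,'w'): —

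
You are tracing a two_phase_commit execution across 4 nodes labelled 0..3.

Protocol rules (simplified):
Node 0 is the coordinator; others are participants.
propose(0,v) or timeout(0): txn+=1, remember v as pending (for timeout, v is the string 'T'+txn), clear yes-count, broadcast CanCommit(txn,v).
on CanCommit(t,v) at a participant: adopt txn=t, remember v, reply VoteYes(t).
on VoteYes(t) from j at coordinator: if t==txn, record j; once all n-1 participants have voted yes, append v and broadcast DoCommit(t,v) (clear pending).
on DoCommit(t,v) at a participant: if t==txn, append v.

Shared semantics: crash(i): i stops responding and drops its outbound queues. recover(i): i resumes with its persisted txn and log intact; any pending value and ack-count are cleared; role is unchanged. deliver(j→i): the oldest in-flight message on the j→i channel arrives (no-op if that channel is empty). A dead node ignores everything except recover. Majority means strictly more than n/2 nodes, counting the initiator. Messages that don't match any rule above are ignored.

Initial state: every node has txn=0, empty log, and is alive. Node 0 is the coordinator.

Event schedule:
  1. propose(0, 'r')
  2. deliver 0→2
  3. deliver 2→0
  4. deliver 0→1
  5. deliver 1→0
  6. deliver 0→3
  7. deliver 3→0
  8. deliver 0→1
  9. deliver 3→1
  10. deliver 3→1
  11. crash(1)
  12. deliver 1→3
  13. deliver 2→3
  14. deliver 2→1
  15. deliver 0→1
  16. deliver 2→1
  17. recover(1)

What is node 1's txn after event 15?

1

e1 propose(0,'r'): 0[coor,t=1,-]
e2 deliver 0→2: 2[part,t=1,-]
e3 deliver 2→0: ·
e4 deliver 0→1: 1[part,t=1,-]
e5 deliver 1→0: ·
e6 deliver 0→3: 3[part,t=1,-]
e7 deliver 3→0: 0[coor,t=1,r]
e8 deliver 0→1: 1[part,t=1,r]
e9 deliver 3→1: ·
e10 deliver 3→1: ·
e11 crash(1): 1[✗part,t=1,r]
e12 deliver 1→3: ·
e13 deliver 2→3: ·
e14 deliver 2→1: ·
e15 deliver 0→1: ·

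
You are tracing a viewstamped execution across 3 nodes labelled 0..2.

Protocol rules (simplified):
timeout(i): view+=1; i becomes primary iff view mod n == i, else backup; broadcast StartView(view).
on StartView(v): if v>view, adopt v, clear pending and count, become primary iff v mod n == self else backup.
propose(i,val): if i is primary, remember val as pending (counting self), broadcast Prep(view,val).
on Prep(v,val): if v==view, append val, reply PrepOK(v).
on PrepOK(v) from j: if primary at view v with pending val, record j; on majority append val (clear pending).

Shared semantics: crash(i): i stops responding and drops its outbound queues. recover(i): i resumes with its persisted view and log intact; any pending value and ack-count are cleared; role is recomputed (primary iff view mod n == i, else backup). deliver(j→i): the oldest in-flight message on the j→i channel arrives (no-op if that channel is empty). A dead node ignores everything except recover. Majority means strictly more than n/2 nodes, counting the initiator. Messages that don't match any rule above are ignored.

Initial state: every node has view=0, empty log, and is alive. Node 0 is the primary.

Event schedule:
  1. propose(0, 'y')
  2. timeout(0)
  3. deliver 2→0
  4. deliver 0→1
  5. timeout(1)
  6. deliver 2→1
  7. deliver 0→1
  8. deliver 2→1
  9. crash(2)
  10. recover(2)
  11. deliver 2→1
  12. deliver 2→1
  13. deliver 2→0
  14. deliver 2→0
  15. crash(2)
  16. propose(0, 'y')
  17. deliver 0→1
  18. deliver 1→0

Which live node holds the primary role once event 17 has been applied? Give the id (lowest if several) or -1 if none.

[1] propose(0,'y') → ∅
[2] timeout(0) → N0(back v1 [-])
[3] deliver 2→0 → ∅
[4] deliver 0→1 → N1(back v0 [y])
[5] timeout(1) → N1(prim v1 [y])
[6] deliver 2→1 → ∅
[7] deliver 0→1 → ∅
[8] deliver 2→1 → ∅
[9] crash(2) → N2(✗back v0 [-])
[10] recover(2) → N2(back v0 [-])
[11] deliver 2→1 → ∅
[12] deliver 2→1 → ∅
[13] deliver 2→0 → ∅
[14] deliver 2→0 → ∅
[15] crash(2) → N2(✗back v0 [-])
[16] propose(0,'y') → ∅
[17] deliver 0→1 → ∅

1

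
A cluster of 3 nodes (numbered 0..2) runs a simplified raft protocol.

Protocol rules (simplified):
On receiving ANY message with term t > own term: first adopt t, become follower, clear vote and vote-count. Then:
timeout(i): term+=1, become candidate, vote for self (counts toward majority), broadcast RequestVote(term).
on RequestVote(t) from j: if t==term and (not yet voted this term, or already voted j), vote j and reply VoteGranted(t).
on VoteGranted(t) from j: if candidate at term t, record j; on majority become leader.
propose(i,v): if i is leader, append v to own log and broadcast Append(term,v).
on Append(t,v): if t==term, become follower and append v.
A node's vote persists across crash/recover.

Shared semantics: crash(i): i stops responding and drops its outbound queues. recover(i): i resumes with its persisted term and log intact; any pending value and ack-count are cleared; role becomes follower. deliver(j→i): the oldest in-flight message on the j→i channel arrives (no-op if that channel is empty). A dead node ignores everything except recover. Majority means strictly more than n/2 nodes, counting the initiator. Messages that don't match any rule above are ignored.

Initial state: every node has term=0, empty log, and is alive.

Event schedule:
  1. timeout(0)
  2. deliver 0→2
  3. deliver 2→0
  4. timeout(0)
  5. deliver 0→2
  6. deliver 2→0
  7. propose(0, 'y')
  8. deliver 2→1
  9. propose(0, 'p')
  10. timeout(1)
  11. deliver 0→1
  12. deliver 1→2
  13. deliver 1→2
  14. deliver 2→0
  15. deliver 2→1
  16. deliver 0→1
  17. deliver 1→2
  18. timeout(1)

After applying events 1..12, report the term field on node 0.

after 1 — timeout(0): n0:cand/t1/[-]
after 2 — deliver 0→2: n2:foll/t1/[-]
after 3 — deliver 2→0: n0:lead/t1/[-]
after 4 — timeout(0): n0:cand/t2/[-]
after 5 — deliver 0→2: n2:foll/t2/[-]
after 6 — deliver 2→0: n0:lead/t2/[-]
after 7 — propose(0,'y'): n0:lead/t2/[y]
after 8 — deliver 2→1: ·
after 9 — propose(0,'p'): n0:lead/t2/[y,p]
after 10 — timeout(1): n1:cand/t1/[-]
after 11 — deliver 0→1: ·
after 12 — deliver 1→2: ·

2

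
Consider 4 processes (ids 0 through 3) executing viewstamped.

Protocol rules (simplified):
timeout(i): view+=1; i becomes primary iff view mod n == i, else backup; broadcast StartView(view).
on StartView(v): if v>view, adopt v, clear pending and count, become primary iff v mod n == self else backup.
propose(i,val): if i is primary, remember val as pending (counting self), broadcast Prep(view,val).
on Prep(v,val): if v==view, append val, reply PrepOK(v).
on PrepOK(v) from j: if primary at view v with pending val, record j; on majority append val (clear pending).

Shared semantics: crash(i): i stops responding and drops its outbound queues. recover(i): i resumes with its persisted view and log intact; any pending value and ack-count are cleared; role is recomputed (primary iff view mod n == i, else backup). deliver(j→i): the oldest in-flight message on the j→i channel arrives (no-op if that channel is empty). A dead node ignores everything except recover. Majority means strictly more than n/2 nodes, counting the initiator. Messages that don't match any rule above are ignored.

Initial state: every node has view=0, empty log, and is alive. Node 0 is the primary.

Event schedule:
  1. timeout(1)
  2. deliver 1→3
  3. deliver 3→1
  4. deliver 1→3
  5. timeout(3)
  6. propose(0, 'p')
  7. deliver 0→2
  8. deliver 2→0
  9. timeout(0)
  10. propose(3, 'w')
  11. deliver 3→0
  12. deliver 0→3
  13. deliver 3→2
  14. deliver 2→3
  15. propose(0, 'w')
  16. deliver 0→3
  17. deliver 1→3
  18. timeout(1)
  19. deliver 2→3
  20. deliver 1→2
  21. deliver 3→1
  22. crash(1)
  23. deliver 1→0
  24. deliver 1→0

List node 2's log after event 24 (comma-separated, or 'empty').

p

1. timeout(1):  <1:prim v1 ->
2. deliver 1→3:  <3:back v1 ->
3. deliver 3→1:  nop
4. deliver 1→3:  nop
5. timeout(3):  <3:back v2 ->
6. propose(0,'p'):  nop
7. deliver 0→2:  <2:back v0 p>
8. deliver 2→0:  nop
9. timeout(0):  <0:back v1 ->
10. propose(3,'w'):  nop
11. deliver 3→0:  <0:back v2 ->
12. deliver 0→3:  nop
13. deliver 3→2:  <2:prim v2 p>
14. deliver 2→3:  nop
15. propose(0,'w'):  nop
16. deliver 0→3:  nop
17. deliver 1→3:  nop
18. timeout(1):  <1:back v2 ->
19. deliver 2→3:  nop
20. deliver 1→2:  nop
21. deliver 3→1:  nop
22. crash(1):  <1:✗back v2 ->
23. deliver 1→0:  nop
24. deliver 1→0:  nop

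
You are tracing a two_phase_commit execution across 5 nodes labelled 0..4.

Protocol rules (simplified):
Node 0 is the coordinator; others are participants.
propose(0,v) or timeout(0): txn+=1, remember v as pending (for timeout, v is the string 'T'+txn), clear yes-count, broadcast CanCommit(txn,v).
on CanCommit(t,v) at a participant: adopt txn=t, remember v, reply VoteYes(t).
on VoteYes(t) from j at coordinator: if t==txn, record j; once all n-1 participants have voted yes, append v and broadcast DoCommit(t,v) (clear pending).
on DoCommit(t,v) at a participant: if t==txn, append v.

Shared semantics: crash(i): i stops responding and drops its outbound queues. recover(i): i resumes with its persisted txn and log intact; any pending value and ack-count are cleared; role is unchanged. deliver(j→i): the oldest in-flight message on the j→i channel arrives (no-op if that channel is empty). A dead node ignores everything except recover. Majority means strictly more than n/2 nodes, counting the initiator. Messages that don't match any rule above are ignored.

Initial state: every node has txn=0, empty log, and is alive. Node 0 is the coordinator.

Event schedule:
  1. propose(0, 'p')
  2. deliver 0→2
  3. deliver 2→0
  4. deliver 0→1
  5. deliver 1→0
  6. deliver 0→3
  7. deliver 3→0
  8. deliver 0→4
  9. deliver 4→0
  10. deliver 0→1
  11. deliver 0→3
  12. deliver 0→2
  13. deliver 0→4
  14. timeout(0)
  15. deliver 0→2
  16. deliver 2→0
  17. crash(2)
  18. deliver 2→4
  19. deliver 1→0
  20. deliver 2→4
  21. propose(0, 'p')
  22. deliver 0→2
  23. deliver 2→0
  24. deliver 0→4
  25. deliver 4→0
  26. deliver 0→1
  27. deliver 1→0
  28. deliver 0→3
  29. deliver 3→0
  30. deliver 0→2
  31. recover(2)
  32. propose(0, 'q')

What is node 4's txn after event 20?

1

1. propose(0,'p'):  <0:coor t1 ->
2. deliver 0→2:  <2:part t1 ->
3. deliver 2→0:  nop
4. deliver 0→1:  <1:part t1 ->
5. deliver 1→0:  nop
6. deliver 0→3:  <3:part t1 ->
7. deliver 3→0:  nop
8. deliver 0→4:  <4:part t1 ->
9. deliver 4→0:  <0:coor t1 p>
10. deliver 0→1:  <1:part t1 p>
11. deliver 0→3:  <3:part t1 p>
12. deliver 0→2:  <2:part t1 p>
13. deliver 0→4:  <4:part t1 p>
14. timeout(0):  <0:coor t2 p>
15. deliver 0→2:  <2:part t2 p>
16. deliver 2→0:  nop
17. crash(2):  <2:✗part t2 p>
18. deliver 2→4:  nop
19. deliver 1→0:  nop
20. deliver 2→4:  nop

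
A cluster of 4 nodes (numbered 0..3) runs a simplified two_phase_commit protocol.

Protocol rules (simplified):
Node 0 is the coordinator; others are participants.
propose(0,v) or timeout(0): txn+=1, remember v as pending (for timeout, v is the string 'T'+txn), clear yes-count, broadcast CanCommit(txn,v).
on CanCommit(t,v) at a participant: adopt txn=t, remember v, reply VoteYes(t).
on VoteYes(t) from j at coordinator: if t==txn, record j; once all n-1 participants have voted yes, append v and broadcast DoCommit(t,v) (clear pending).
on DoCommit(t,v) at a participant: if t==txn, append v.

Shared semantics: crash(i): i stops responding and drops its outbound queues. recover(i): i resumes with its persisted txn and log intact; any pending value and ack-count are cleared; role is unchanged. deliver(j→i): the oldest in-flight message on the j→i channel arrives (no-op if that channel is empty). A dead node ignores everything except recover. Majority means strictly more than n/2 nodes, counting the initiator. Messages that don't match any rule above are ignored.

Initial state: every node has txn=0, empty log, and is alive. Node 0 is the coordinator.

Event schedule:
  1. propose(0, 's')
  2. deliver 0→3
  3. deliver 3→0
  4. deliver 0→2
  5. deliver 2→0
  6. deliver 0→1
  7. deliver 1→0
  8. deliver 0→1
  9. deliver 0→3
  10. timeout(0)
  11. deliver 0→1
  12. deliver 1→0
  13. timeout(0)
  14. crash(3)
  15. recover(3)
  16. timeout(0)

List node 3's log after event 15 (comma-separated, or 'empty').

s

step 1 propose(0,'s'): 0={coor,t=1,log=-}
step 2 deliver 0→3: 3={part,t=1,log=-}
step 3 deliver 3→0: —
step 4 deliver 0→2: 2={part,t=1,log=-}
step 5 deliver 2→0: —
step 6 deliver 0→1: 1={part,t=1,log=-}
step 7 deliver 1→0: 0={coor,t=1,log=s}
step 8 deliver 0→1: 1={part,t=1,log=s}
step 9 deliver 0→3: 3={part,t=1,log=s}
step 10 timeout(0): 0={coor,t=2,log=s}
step 11 deliver 0→1: 1={part,t=2,log=s}
step 12 deliver 1→0: —
step 13 timeout(0): 0={coor,t=3,log=s}
step 14 crash(3): 3={✗part,t=1,log=s}
step 15 recover(3): 3={part,t=1,log=s}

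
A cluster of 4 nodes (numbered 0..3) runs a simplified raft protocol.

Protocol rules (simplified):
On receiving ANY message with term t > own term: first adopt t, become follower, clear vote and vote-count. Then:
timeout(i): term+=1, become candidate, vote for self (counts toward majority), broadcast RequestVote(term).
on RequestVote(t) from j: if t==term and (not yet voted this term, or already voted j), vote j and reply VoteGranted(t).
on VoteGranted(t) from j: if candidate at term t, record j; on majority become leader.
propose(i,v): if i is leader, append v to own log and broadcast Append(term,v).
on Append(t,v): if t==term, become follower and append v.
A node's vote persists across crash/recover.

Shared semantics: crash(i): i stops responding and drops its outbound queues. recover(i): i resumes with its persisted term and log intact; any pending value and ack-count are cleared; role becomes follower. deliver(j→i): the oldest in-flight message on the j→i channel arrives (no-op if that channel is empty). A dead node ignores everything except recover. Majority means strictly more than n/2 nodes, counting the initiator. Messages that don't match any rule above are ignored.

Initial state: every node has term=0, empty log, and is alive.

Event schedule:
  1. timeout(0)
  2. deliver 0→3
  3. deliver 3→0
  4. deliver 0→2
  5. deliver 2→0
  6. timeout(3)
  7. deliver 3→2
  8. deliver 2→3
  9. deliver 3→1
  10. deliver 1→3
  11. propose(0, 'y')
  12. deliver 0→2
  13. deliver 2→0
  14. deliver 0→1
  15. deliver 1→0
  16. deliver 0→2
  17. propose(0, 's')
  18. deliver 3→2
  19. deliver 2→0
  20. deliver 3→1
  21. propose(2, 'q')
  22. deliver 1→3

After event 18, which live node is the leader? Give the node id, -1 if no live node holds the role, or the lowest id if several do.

0

[1] timeout(0) → N0(cand t1 [-])
[2] deliver 0→3 → N3(foll t1 [-])
[3] deliver 3→0 → ∅
[4] deliver 0→2 → N2(foll t1 [-])
[5] deliver 2→0 → N0(lead t1 [-])
[6] timeout(3) → N3(cand t2 [-])
[7] deliver 3→2 → N2(foll t2 [-])
[8] deliver 2→3 → ∅
[9] deliver 3→1 → N1(foll t2 [-])
[10] deliver 1→3 → N3(lead t2 [-])
[11] propose(0,'y') → N0(lead t1 [y])
[12] deliver 0→2 → ∅
[13] deliver 2→0 → ∅
[14] deliver 0→1 → ∅
[15] deliver 1→0 → ∅
[16] deliver 0→2 → ∅
[17] propose(0,'s') → N0(lead t1 [y,s])
[18] deliver 3→2 → ∅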